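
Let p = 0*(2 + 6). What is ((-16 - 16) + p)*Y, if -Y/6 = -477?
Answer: -91584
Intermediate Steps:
Y = 2862 (Y = -6*(-477) = 2862)
p = 0 (p = 0*8 = 0)
((-16 - 16) + p)*Y = ((-16 - 16) + 0)*2862 = (-32 + 0)*2862 = -32*2862 = -91584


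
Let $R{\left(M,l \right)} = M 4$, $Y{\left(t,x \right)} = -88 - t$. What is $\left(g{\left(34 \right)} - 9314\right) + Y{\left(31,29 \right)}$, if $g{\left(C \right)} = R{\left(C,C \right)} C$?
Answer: $-4809$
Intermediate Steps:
$R{\left(M,l \right)} = 4 M$
$g{\left(C \right)} = 4 C^{2}$ ($g{\left(C \right)} = 4 C C = 4 C^{2}$)
$\left(g{\left(34 \right)} - 9314\right) + Y{\left(31,29 \right)} = \left(4 \cdot 34^{2} - 9314\right) - 119 = \left(4 \cdot 1156 - 9314\right) - 119 = \left(4624 - 9314\right) - 119 = -4690 - 119 = -4809$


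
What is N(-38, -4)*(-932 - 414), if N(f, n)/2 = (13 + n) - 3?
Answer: -16152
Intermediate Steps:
N(f, n) = 20 + 2*n (N(f, n) = 2*((13 + n) - 3) = 2*(10 + n) = 20 + 2*n)
N(-38, -4)*(-932 - 414) = (20 + 2*(-4))*(-932 - 414) = (20 - 8)*(-1346) = 12*(-1346) = -16152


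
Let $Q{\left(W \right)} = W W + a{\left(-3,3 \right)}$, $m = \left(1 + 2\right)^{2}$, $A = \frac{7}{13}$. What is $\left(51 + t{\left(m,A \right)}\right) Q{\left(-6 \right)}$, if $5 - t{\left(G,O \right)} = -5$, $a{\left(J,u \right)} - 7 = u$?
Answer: $2806$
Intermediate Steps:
$a{\left(J,u \right)} = 7 + u$
$A = \frac{7}{13}$ ($A = 7 \cdot \frac{1}{13} = \frac{7}{13} \approx 0.53846$)
$m = 9$ ($m = 3^{2} = 9$)
$t{\left(G,O \right)} = 10$ ($t{\left(G,O \right)} = 5 - -5 = 5 + 5 = 10$)
$Q{\left(W \right)} = 10 + W^{2}$ ($Q{\left(W \right)} = W W + \left(7 + 3\right) = W^{2} + 10 = 10 + W^{2}$)
$\left(51 + t{\left(m,A \right)}\right) Q{\left(-6 \right)} = \left(51 + 10\right) \left(10 + \left(-6\right)^{2}\right) = 61 \left(10 + 36\right) = 61 \cdot 46 = 2806$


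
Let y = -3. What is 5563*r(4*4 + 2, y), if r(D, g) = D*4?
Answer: 400536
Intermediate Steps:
r(D, g) = 4*D
5563*r(4*4 + 2, y) = 5563*(4*(4*4 + 2)) = 5563*(4*(16 + 2)) = 5563*(4*18) = 5563*72 = 400536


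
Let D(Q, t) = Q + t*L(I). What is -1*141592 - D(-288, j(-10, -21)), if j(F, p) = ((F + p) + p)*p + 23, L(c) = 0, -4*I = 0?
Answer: -141304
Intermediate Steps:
I = 0 (I = -¼*0 = 0)
j(F, p) = 23 + p*(F + 2*p) (j(F, p) = (F + 2*p)*p + 23 = p*(F + 2*p) + 23 = 23 + p*(F + 2*p))
D(Q, t) = Q (D(Q, t) = Q + t*0 = Q + 0 = Q)
-1*141592 - D(-288, j(-10, -21)) = -1*141592 - 1*(-288) = -141592 + 288 = -141304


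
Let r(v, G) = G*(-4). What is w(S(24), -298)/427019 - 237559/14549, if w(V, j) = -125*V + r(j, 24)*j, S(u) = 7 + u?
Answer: -101082366204/6212699431 ≈ -16.270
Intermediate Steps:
r(v, G) = -4*G
w(V, j) = -125*V - 96*j (w(V, j) = -125*V + (-4*24)*j = -125*V - 96*j)
w(S(24), -298)/427019 - 237559/14549 = (-125*(7 + 24) - 96*(-298))/427019 - 237559/14549 = (-125*31 + 28608)*(1/427019) - 237559*1/14549 = (-3875 + 28608)*(1/427019) - 237559/14549 = 24733*(1/427019) - 237559/14549 = 24733/427019 - 237559/14549 = -101082366204/6212699431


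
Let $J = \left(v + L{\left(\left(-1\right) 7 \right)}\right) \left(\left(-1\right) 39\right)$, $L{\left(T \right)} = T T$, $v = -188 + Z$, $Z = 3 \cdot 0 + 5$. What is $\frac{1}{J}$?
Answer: $\frac{1}{5226} \approx 0.00019135$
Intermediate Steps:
$Z = 5$ ($Z = 0 + 5 = 5$)
$v = -183$ ($v = -188 + 5 = -183$)
$L{\left(T \right)} = T^{2}$
$J = 5226$ ($J = \left(-183 + \left(\left(-1\right) 7\right)^{2}\right) \left(\left(-1\right) 39\right) = \left(-183 + \left(-7\right)^{2}\right) \left(-39\right) = \left(-183 + 49\right) \left(-39\right) = \left(-134\right) \left(-39\right) = 5226$)
$\frac{1}{J} = \frac{1}{5226}$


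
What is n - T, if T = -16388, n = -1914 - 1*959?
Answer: 13515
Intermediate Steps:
n = -2873 (n = -1914 - 959 = -2873)
n - T = -2873 - 1*(-16388) = -2873 + 16388 = 13515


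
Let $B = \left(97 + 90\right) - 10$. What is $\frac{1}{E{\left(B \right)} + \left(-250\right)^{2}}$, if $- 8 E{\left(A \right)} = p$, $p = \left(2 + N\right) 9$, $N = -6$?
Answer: $\frac{2}{125009} \approx 1.5999 \cdot 10^{-5}$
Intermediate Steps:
$B = 177$ ($B = 187 - 10 = 177$)
$p = -36$ ($p = \left(2 - 6\right) 9 = \left(-4\right) 9 = -36$)
$E{\left(A \right)} = \frac{9}{2}$ ($E{\left(A \right)} = \left(- \frac{1}{8}\right) \left(-36\right) = \frac{9}{2}$)
$\frac{1}{E{\left(B \right)} + \left(-250\right)^{2}} = \frac{1}{\frac{9}{2} + \left(-250\right)^{2}} = \frac{1}{\frac{9}{2} + 62500} = \frac{1}{\frac{125009}{2}} = \frac{2}{125009}$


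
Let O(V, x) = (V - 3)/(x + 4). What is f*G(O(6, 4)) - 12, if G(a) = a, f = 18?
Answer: -21/4 ≈ -5.2500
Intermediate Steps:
O(V, x) = (-3 + V)/(4 + x)
f*G(O(6, 4)) - 12 = 18*((-3 + 6)/(4 + 4)) - 12 = 18*(3/8) - 12 = 27/4 - 12 = -21/4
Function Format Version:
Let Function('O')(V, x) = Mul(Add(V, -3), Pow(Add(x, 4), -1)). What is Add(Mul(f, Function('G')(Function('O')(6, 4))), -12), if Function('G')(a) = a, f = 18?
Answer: Rational(-21, 4) ≈ -5.2500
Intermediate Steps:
Function('O')(V, x) = Mul(Pow(Add(4, x), -1), Add(-3, V)) (Function('O')(V, x) = Mul(Add(-3, V), Pow(Add(4, x), -1)) = Mul(Pow(Add(4, x), -1), Add(-3, V)))
Add(Mul(f, Function('G')(Function('O')(6, 4))), -12) = Add(Mul(18, Mul(Pow(Add(4, 4), -1), Add(-3, 6))), -12) = Add(Mul(18, Mul(Pow(8, -1), 3)), -12) = Add(Mul(18, Mul(Rational(1, 8), 3)), -12) = Add(Mul(18, Rational(3, 8)), -12) = Add(Rational(27, 4), -12) = Rational(-21, 4)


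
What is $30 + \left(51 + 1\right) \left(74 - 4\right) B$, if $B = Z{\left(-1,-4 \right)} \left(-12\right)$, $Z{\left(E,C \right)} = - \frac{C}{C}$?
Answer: $43710$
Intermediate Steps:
$Z{\left(E,C \right)} = -1$ ($Z{\left(E,C \right)} = \left(-1\right) 1 = -1$)
$B = 12$ ($B = \left(-1\right) \left(-12\right) = 12$)
$30 + \left(51 + 1\right) \left(74 - 4\right) B = 30 + \left(51 + 1\right) \left(74 - 4\right) 12 = 30 + 52 \cdot 70 \cdot 12 = 30 + 3640 \cdot 12 = 30 + 43680 = 43710$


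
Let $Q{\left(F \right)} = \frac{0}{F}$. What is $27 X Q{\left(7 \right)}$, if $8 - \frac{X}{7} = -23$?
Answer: $0$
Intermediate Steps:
$Q{\left(F \right)} = 0$
$X = 217$ ($X = 56 - -161 = 56 + 161 = 217$)
$27 X Q{\left(7 \right)} = 27 \cdot 217 \cdot 0 = 5859 \cdot 0 = 0$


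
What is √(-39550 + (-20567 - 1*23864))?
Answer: I*√83981 ≈ 289.79*I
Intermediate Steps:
√(-39550 + (-20567 - 1*23864)) = √(-39550 + (-20567 - 23864)) = √(-39550 - 44431) = √(-83981) = I*√83981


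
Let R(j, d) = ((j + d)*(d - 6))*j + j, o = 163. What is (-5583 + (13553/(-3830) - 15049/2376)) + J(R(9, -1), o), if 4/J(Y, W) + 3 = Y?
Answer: -2112169862237/377653320 ≈ -5592.9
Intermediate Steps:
R(j, d) = j + j*(-6 + d)*(d + j) (R(j, d) = ((d + j)*(-6 + d))*j + j = ((-6 + d)*(d + j))*j + j = j*(-6 + d)*(d + j) + j = j + j*(-6 + d)*(d + j))
J(Y, W) = 4/(-3 + Y)
(-5583 + (13553/(-3830) - 15049/2376)) + J(R(9, -1), o) = (-5583 + (13553/(-3830) - 15049/2376)) + 4/(-3 + 9*(1 + (-1)² - 6*(-1) - 6*9 - 1*9)) = (-5583 + (13553*(-1/3830) - 15049*1/2376)) + 4/(-3 + 9*(1 + 1 + 6 - 54 - 9)) = (-5583 + (-13553/3830 - 15049/2376)) + 4/(-3 + 9*(-55)) = (-5583 - 44919799/4550040) + 4/(-3 - 495) = -25447793119/4550040 + 4/(-498) = -25447793119/4550040 + 4*(-1/498) = -25447793119/4550040 - 2/249 = -2112169862237/377653320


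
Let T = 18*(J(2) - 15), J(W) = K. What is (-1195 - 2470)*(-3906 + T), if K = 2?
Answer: 15173100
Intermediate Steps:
J(W) = 2
T = -234 (T = 18*(2 - 15) = 18*(-13) = -234)
(-1195 - 2470)*(-3906 + T) = (-1195 - 2470)*(-3906 - 234) = -3665*(-4140) = 15173100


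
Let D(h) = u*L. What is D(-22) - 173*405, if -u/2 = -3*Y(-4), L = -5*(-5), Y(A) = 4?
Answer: -69465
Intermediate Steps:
L = 25
u = 24 (u = -(-6)*4 = -2*(-12) = 24)
D(h) = 600 (D(h) = 24*25 = 600)
D(-22) - 173*405 = 600 - 173*405 = 600 - 70065 = -69465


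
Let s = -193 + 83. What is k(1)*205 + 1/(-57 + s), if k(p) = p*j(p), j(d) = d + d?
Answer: 68469/167 ≈ 409.99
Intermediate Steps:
j(d) = 2*d
s = -110
k(p) = 2*p**2 (k(p) = p*(2*p) = 2*p**2)
k(1)*205 + 1/(-57 + s) = (2*1**2)*205 + 1/(-57 - 110) = (2*1)*205 + 1/(-167) = 2*205 - 1/167 = 410 - 1/167 = 68469/167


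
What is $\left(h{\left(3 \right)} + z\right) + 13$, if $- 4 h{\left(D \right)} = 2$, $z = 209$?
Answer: $\frac{443}{2} \approx 221.5$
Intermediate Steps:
$h{\left(D \right)} = - \frac{1}{2}$ ($h{\left(D \right)} = \left(- \frac{1}{4}\right) 2 = - \frac{1}{2}$)
$\left(h{\left(3 \right)} + z\right) + 13 = \left(- \frac{1}{2} + 209\right) + 13 = \frac{417}{2} + 13 = \frac{443}{2}$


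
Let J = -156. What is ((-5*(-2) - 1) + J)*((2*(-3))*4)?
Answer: 3528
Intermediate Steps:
((-5*(-2) - 1) + J)*((2*(-3))*4) = ((-5*(-2) - 1) - 156)*((2*(-3))*4) = ((10 - 1) - 156)*(-6*4) = (9 - 156)*(-24) = -147*(-24) = 3528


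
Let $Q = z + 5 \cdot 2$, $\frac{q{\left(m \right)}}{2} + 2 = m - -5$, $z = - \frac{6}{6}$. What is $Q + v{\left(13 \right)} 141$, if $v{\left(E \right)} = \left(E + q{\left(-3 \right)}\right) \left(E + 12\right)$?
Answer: $45834$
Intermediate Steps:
$z = -1$ ($z = \left(-6\right) \frac{1}{6} = -1$)
$q{\left(m \right)} = 6 + 2 m$ ($q{\left(m \right)} = -4 + 2 \left(m - -5\right) = -4 + 2 \left(m + 5\right) = -4 + 2 \left(5 + m\right) = -4 + \left(10 + 2 m\right) = 6 + 2 m$)
$Q = 9$ ($Q = -1 + 5 \cdot 2 = -1 + 10 = 9$)
$v{\left(E \right)} = E \left(12 + E\right)$ ($v{\left(E \right)} = \left(E + \left(6 + 2 \left(-3\right)\right)\right) \left(E + 12\right) = \left(E + \left(6 - 6\right)\right) \left(12 + E\right) = \left(E + 0\right) \left(12 + E\right) = E \left(12 + E\right)$)
$Q + v{\left(13 \right)} 141 = 9 + 13 \left(12 + 13\right) 141 = 9 + 13 \cdot 25 \cdot 141 = 9 + 325 \cdot 141 = 9 + 45825 = 45834$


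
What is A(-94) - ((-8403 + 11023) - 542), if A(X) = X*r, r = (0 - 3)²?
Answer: -2924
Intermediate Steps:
r = 9 (r = (-3)² = 9)
A(X) = 9*X (A(X) = X*9 = 9*X)
A(-94) - ((-8403 + 11023) - 542) = 9*(-94) - ((-8403 + 11023) - 542) = -846 - (2620 - 542) = -846 - 1*2078 = -846 - 2078 = -2924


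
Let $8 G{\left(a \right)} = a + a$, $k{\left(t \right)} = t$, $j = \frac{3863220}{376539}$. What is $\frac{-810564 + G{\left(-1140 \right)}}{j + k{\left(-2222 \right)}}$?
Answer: $\frac{5986593561}{16329538} \approx 366.61$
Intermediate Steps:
$j = \frac{1287740}{125513}$ ($j = 3863220 \cdot \frac{1}{376539} = \frac{1287740}{125513} \approx 10.26$)
$G{\left(a \right)} = \frac{a}{4}$ ($G{\left(a \right)} = \frac{a + a}{8} = \frac{2 a}{8} = \frac{a}{4}$)
$\frac{-810564 + G{\left(-1140 \right)}}{j + k{\left(-2222 \right)}} = \frac{-810564 + \frac{1}{4} \left(-1140\right)}{\frac{1287740}{125513} - 2222} = \frac{-810564 - 285}{- \frac{277602146}{125513}} = \left(-810849\right) \left(- \frac{125513}{277602146}\right) = \frac{5986593561}{16329538}$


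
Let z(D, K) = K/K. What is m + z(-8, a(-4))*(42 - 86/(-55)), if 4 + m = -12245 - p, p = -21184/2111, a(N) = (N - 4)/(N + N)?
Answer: -1415947069/116105 ≈ -12195.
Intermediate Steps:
a(N) = (-4 + N)/(2*N) (a(N) = (-4 + N)/((2*N)) = (-4 + N)*(1/(2*N)) = (-4 + N)/(2*N))
z(D, K) = 1
p = -21184/2111 (p = -21184*1/2111 = -21184/2111 ≈ -10.035)
m = -25836455/2111 (m = -4 + (-12245 - 1*(-21184/2111)) = -4 + (-12245 + 21184/2111) = -4 - 25828011/2111 = -25836455/2111 ≈ -12239.)
m + z(-8, a(-4))*(42 - 86/(-55)) = -25836455/2111 + 1*(42 - 86/(-55)) = -25836455/2111 + 1*(42 - 86*(-1/55)) = -25836455/2111 + 1*(42 + 86/55) = -25836455/2111 + 1*(2396/55) = -25836455/2111 + 2396/55 = -1415947069/116105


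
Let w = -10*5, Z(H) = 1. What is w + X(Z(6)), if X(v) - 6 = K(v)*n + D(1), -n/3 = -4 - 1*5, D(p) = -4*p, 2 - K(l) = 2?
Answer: -48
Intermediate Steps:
K(l) = 0 (K(l) = 2 - 1*2 = 2 - 2 = 0)
n = 27 (n = -3*(-4 - 1*5) = -3*(-4 - 5) = -3*(-9) = 27)
X(v) = 2 (X(v) = 6 + (0*27 - 4*1) = 6 + (0 - 4) = 6 - 4 = 2)
w = -50
w + X(Z(6)) = -50 + 2 = -48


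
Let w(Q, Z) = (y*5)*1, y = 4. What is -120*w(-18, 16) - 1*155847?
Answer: -158247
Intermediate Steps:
w(Q, Z) = 20 (w(Q, Z) = (4*5)*1 = 20*1 = 20)
-120*w(-18, 16) - 1*155847 = -120*20 - 1*155847 = -2400 - 155847 = -158247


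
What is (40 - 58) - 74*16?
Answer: -1202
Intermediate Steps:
(40 - 58) - 74*16 = -18 - 1184 = -1202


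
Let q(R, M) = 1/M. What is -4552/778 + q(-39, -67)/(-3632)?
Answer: -553850555/94660816 ≈ -5.8509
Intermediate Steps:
-4552/778 + q(-39, -67)/(-3632) = -4552/778 + 1/(-67*(-3632)) = -4552*1/778 - 1/67*(-1/3632) = -2276/389 + 1/243344 = -553850555/94660816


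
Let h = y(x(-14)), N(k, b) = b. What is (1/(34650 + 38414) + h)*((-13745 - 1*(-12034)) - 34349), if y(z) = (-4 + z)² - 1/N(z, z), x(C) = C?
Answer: -1494197404365/127862 ≈ -1.1686e+7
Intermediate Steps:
y(z) = (-4 + z)² - 1/z
h = 4537/14 (h = (-4 - 14)² - 1/(-14) = (-18)² - 1*(-1/14) = 324 + 1/14 = 4537/14 ≈ 324.07)
(1/(34650 + 38414) + h)*((-13745 - 1*(-12034)) - 34349) = (1/(34650 + 38414) + 4537/14)*((-13745 - 1*(-12034)) - 34349) = (1/73064 + 4537/14)*((-13745 + 12034) - 34349) = (1/73064 + 4537/14)*(-1711 - 34349) = (165745691/511448)*(-36060) = -1494197404365/127862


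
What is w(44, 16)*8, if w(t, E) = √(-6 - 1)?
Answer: 8*I*√7 ≈ 21.166*I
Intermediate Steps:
w(t, E) = I*√7 (w(t, E) = √(-7) = I*√7)
w(44, 16)*8 = (I*√7)*8 = 8*I*√7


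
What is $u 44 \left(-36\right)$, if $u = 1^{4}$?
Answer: $-1584$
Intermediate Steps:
$u = 1$
$u 44 \left(-36\right) = 1 \cdot 44 \left(-36\right) = 44 \left(-36\right) = -1584$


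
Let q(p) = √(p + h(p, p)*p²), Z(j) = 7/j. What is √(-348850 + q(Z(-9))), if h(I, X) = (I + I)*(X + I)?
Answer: √(-28256850 + √4501)/9 ≈ 590.63*I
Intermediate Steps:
h(I, X) = 2*I*(I + X) (h(I, X) = (2*I)*(I + X) = 2*I*(I + X))
q(p) = √(p + 4*p⁴) (q(p) = √(p + (2*p*(p + p))*p²) = √(p + (2*p*(2*p))*p²) = √(p + (4*p²)*p²) = √(p + 4*p⁴))
√(-348850 + q(Z(-9))) = √(-348850 + √(7/(-9) + 4*(7/(-9))⁴)) = √(-348850 + √(7*(-⅑) + 4*(7*(-⅑))⁴)) = √(-348850 + √(-7/9 + 4*(-7/9)⁴)) = √(-348850 + √(-7/9 + 4*(2401/6561))) = √(-348850 + √(-7/9 + 9604/6561)) = √(-348850 + √(4501/6561)) = √(-348850 + √4501/81)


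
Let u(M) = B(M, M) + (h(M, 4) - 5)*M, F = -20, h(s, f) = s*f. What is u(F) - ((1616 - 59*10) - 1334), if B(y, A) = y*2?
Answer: 1968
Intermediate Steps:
B(y, A) = 2*y
h(s, f) = f*s
u(M) = 2*M + M*(-5 + 4*M) (u(M) = 2*M + (4*M - 5)*M = 2*M + (-5 + 4*M)*M = 2*M + M*(-5 + 4*M))
u(F) - ((1616 - 59*10) - 1334) = -20*(-3 + 4*(-20)) - ((1616 - 59*10) - 1334) = -20*(-3 - 80) - ((1616 - 590) - 1334) = -20*(-83) - (1026 - 1334) = 1660 - 1*(-308) = 1660 + 308 = 1968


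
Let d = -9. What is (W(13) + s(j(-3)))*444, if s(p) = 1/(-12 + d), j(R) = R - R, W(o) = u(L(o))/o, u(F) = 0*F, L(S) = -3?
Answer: -148/7 ≈ -21.143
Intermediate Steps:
u(F) = 0
W(o) = 0 (W(o) = 0/o = 0)
j(R) = 0
s(p) = -1/21 (s(p) = 1/(-12 - 9) = 1/(-21) = -1/21)
(W(13) + s(j(-3)))*444 = (0 - 1/21)*444 = -1/21*444 = -148/7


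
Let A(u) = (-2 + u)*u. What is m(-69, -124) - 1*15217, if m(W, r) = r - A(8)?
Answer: -15389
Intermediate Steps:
A(u) = u*(-2 + u)
m(W, r) = -48 + r (m(W, r) = r - 8*(-2 + 8) = r - 8*6 = r - 1*48 = r - 48 = -48 + r)
m(-69, -124) - 1*15217 = (-48 - 124) - 1*15217 = -172 - 15217 = -15389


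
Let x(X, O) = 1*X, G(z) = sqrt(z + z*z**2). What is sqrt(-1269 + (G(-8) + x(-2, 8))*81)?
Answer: 3*sqrt(-159 + 18*I*sqrt(130)) ≈ 21.279 + 43.402*I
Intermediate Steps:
G(z) = sqrt(z + z**3)
x(X, O) = X
sqrt(-1269 + (G(-8) + x(-2, 8))*81) = sqrt(-1269 + (sqrt(-8 + (-8)**3) - 2)*81) = sqrt(-1269 + (sqrt(-8 - 512) - 2)*81) = sqrt(-1269 + (sqrt(-520) - 2)*81) = sqrt(-1269 + (2*I*sqrt(130) - 2)*81) = sqrt(-1269 + (-2 + 2*I*sqrt(130))*81) = sqrt(-1269 + (-162 + 162*I*sqrt(130))) = sqrt(-1431 + 162*I*sqrt(130))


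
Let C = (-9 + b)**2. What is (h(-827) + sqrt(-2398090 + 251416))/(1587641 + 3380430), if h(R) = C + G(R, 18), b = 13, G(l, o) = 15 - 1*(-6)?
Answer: 37/4968071 + I*sqrt(2146674)/4968071 ≈ 7.4476e-6 + 0.00029491*I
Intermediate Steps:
G(l, o) = 21 (G(l, o) = 15 + 6 = 21)
C = 16 (C = (-9 + 13)**2 = 4**2 = 16)
h(R) = 37 (h(R) = 16 + 21 = 37)
(h(-827) + sqrt(-2398090 + 251416))/(1587641 + 3380430) = (37 + sqrt(-2398090 + 251416))/(1587641 + 3380430) = (37 + sqrt(-2146674))/4968071 = (37 + I*sqrt(2146674))*(1/4968071) = 37/4968071 + I*sqrt(2146674)/4968071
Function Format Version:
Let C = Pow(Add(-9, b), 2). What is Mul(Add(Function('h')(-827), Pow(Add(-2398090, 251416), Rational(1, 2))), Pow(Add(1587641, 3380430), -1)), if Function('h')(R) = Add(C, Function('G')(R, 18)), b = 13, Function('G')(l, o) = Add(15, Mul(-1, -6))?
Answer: Add(Rational(37, 4968071), Mul(Rational(1, 4968071), I, Pow(2146674, Rational(1, 2)))) ≈ Add(7.4476e-6, Mul(0.00029491, I))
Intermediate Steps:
Function('G')(l, o) = 21 (Function('G')(l, o) = Add(15, 6) = 21)
C = 16 (C = Pow(Add(-9, 13), 2) = Pow(4, 2) = 16)
Function('h')(R) = 37 (Function('h')(R) = Add(16, 21) = 37)
Mul(Add(Function('h')(-827), Pow(Add(-2398090, 251416), Rational(1, 2))), Pow(Add(1587641, 3380430), -1)) = Mul(Add(37, Pow(Add(-2398090, 251416), Rational(1, 2))), Pow(Add(1587641, 3380430), -1)) = Mul(Add(37, Pow(-2146674, Rational(1, 2))), Pow(4968071, -1)) = Mul(Add(37, Mul(I, Pow(2146674, Rational(1, 2)))), Rational(1, 4968071)) = Add(Rational(37, 4968071), Mul(Rational(1, 4968071), I, Pow(2146674, Rational(1, 2))))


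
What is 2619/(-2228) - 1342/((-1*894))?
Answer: 324295/995916 ≈ 0.32562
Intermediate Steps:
2619/(-2228) - 1342/((-1*894)) = 2619*(-1/2228) - 1342/(-894) = -2619/2228 - 1342*(-1/894) = -2619/2228 + 671/447 = 324295/995916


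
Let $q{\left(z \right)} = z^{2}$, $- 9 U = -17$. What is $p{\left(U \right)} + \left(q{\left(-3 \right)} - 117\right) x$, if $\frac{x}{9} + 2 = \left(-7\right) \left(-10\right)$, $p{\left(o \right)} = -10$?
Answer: $-66106$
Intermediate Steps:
$U = \frac{17}{9}$ ($U = \left(- \frac{1}{9}\right) \left(-17\right) = \frac{17}{9} \approx 1.8889$)
$x = 612$ ($x = -18 + 9 \left(\left(-7\right) \left(-10\right)\right) = -18 + 9 \cdot 70 = -18 + 630 = 612$)
$p{\left(U \right)} + \left(q{\left(-3 \right)} - 117\right) x = -10 + \left(\left(-3\right)^{2} - 117\right) 612 = -10 + \left(9 - 117\right) 612 = -10 - 66096 = -66106$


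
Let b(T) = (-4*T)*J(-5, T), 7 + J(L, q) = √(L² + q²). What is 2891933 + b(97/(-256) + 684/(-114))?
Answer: 185072281/64 + 1633*√4305089/16384 ≈ 2.8920e+6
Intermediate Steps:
J(L, q) = -7 + √(L² + q²)
b(T) = -4*T*(-7 + √(25 + T²)) (b(T) = (-4*T)*(-7 + √((-5)² + T²)) = (-4*T)*(-7 + √(25 + T²)) = -4*T*(-7 + √(25 + T²)))
2891933 + b(97/(-256) + 684/(-114)) = 2891933 + 4*(97/(-256) + 684/(-114))*(7 - √(25 + (97/(-256) + 684/(-114))²)) = 2891933 + 4*(97*(-1/256) + 684*(-1/114))*(7 - √(25 + (97*(-1/256) + 684*(-1/114))²)) = 2891933 + 4*(-97/256 - 6)*(7 - √(25 + (-97/256 - 6)²)) = 2891933 + 4*(-1633/256)*(7 - √(25 + (-1633/256)²)) = 2891933 + 4*(-1633/256)*(7 - √(25 + 2666689/65536)) = 2891933 + 4*(-1633/256)*(7 - √(4305089/65536)) = 2891933 + 4*(-1633/256)*(7 - √4305089/256) = 2891933 + (-11431/64 + 1633*√4305089/16384) = 185072281/64 + 1633*√4305089/16384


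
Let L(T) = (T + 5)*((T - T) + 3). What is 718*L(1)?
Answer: 12924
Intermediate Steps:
L(T) = 15 + 3*T (L(T) = (5 + T)*(0 + 3) = (5 + T)*3 = 15 + 3*T)
718*L(1) = 718*(15 + 3*1) = 718*(15 + 3) = 718*18 = 12924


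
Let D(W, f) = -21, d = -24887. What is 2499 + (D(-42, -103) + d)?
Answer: -22409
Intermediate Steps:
2499 + (D(-42, -103) + d) = 2499 + (-21 - 24887) = 2499 - 24908 = -22409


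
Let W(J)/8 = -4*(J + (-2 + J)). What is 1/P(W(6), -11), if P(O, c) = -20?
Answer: -1/20 ≈ -0.050000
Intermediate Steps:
W(J) = 64 - 64*J (W(J) = 8*(-4*(J + (-2 + J))) = 8*(-4*(-2 + 2*J)) = 8*(8 - 8*J) = 64 - 64*J)
1/P(W(6), -11) = 1/(-20) = -1/20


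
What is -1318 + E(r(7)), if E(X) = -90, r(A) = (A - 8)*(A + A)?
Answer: -1408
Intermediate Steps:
r(A) = 2*A*(-8 + A) (r(A) = (-8 + A)*(2*A) = 2*A*(-8 + A))
-1318 + E(r(7)) = -1318 - 90 = -1408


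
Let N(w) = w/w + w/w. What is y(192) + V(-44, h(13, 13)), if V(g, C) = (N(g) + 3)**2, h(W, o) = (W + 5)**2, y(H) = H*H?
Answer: 36889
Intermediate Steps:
N(w) = 2 (N(w) = 1 + 1 = 2)
y(H) = H**2
h(W, o) = (5 + W)**2
V(g, C) = 25 (V(g, C) = (2 + 3)**2 = 5**2 = 25)
y(192) + V(-44, h(13, 13)) = 192**2 + 25 = 36864 + 25 = 36889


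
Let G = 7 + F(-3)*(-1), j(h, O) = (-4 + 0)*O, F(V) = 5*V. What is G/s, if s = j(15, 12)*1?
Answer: -11/24 ≈ -0.45833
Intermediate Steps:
j(h, O) = -4*O
G = 22 (G = 7 + (5*(-3))*(-1) = 7 - 15*(-1) = 7 + 15 = 22)
s = -48 (s = -4*12*1 = -48*1 = -48)
G/s = 22/(-48) = 22*(-1/48) = -11/24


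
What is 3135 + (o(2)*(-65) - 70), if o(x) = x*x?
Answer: 2805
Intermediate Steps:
o(x) = x**2
3135 + (o(2)*(-65) - 70) = 3135 + (2**2*(-65) - 70) = 3135 + (4*(-65) - 70) = 3135 + (-260 - 70) = 3135 - 330 = 2805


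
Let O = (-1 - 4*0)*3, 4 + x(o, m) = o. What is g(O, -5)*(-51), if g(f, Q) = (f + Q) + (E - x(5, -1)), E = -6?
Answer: 765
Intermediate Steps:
x(o, m) = -4 + o
O = -3 (O = (-1 + 0)*3 = -1*3 = -3)
g(f, Q) = -7 + Q + f (g(f, Q) = (f + Q) + (-6 - (-4 + 5)) = (Q + f) + (-6 - 1*1) = (Q + f) + (-6 - 1) = (Q + f) - 7 = -7 + Q + f)
g(O, -5)*(-51) = (-7 - 5 - 3)*(-51) = -15*(-51) = 765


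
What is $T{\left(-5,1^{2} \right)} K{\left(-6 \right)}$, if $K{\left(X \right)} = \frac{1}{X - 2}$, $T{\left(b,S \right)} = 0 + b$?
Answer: $\frac{5}{8} \approx 0.625$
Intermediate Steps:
$T{\left(b,S \right)} = b$
$K{\left(X \right)} = \frac{1}{-2 + X}$
$T{\left(-5,1^{2} \right)} K{\left(-6 \right)} = - \frac{5}{-2 - 6} = - \frac{5}{-8} = \left(-5\right) \left(- \frac{1}{8}\right) = \frac{5}{8}$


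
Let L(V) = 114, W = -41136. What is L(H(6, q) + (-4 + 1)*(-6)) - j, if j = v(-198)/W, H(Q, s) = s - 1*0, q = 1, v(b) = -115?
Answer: 4689389/41136 ≈ 114.00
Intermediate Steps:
H(Q, s) = s (H(Q, s) = s + 0 = s)
j = 115/41136 (j = -115/(-41136) = -115*(-1/41136) = 115/41136 ≈ 0.0027956)
L(H(6, q) + (-4 + 1)*(-6)) - j = 114 - 1*115/41136 = 114 - 115/41136 = 4689389/41136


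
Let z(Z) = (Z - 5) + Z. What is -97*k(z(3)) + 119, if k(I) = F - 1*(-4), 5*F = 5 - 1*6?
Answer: -1248/5 ≈ -249.60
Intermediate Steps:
F = -⅕ (F = (5 - 1*6)/5 = (5 - 6)/5 = (⅕)*(-1) = -⅕ ≈ -0.20000)
z(Z) = -5 + 2*Z (z(Z) = (-5 + Z) + Z = -5 + 2*Z)
k(I) = 19/5 (k(I) = -⅕ - 1*(-4) = -⅕ + 4 = 19/5)
-97*k(z(3)) + 119 = -97*19/5 + 119 = -1843/5 + 119 = -1248/5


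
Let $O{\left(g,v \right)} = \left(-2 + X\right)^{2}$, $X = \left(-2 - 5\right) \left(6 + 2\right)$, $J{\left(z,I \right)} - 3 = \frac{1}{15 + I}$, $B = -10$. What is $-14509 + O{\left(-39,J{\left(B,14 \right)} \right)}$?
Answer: $-11145$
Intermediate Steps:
$J{\left(z,I \right)} = 3 + \frac{1}{15 + I}$
$X = -56$ ($X = \left(-2 - 5\right) 8 = \left(-7\right) 8 = -56$)
$O{\left(g,v \right)} = 3364$ ($O{\left(g,v \right)} = \left(-2 - 56\right)^{2} = \left(-58\right)^{2} = 3364$)
$-14509 + O{\left(-39,J{\left(B,14 \right)} \right)} = -14509 + 3364 = -11145$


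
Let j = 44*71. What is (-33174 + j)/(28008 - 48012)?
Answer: 15025/10002 ≈ 1.5022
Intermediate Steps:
j = 3124
(-33174 + j)/(28008 - 48012) = (-33174 + 3124)/(28008 - 48012) = -30050/(-20004) = -30050*(-1/20004) = 15025/10002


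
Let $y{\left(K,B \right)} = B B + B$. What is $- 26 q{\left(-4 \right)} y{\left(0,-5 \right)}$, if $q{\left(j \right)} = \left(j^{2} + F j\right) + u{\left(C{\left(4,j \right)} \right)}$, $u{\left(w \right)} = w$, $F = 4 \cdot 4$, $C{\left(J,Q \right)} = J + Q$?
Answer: $24960$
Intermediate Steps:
$F = 16$
$y{\left(K,B \right)} = B + B^{2}$ ($y{\left(K,B \right)} = B^{2} + B = B + B^{2}$)
$q{\left(j \right)} = 4 + j^{2} + 17 j$ ($q{\left(j \right)} = \left(j^{2} + 16 j\right) + \left(4 + j\right) = 4 + j^{2} + 17 j$)
$- 26 q{\left(-4 \right)} y{\left(0,-5 \right)} = - 26 \left(4 + \left(-4\right)^{2} + 17 \left(-4\right)\right) \left(- 5 \left(1 - 5\right)\right) = - 26 \left(4 + 16 - 68\right) \left(\left(-5\right) \left(-4\right)\right) = \left(-26\right) \left(-48\right) 20 = 1248 \cdot 20 = 24960$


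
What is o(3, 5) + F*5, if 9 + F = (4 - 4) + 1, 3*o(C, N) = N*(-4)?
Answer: -140/3 ≈ -46.667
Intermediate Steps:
o(C, N) = -4*N/3 (o(C, N) = (N*(-4))/3 = (-4*N)/3 = -4*N/3)
F = -8 (F = -9 + ((4 - 4) + 1) = -9 + (0 + 1) = -9 + 1 = -8)
o(3, 5) + F*5 = -4/3*5 - 8*5 = -20/3 - 40 = -140/3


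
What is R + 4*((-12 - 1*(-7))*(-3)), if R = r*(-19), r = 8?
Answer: -92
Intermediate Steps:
R = -152 (R = 8*(-19) = -152)
R + 4*((-12 - 1*(-7))*(-3)) = -152 + 4*((-12 - 1*(-7))*(-3)) = -152 + 4*((-12 + 7)*(-3)) = -152 + 4*(-5*(-3)) = -152 + 4*15 = -152 + 60 = -92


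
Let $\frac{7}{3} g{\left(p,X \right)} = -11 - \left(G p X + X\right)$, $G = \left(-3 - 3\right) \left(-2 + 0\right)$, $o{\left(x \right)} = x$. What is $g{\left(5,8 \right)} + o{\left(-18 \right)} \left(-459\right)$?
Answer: $\frac{56337}{7} \approx 8048.1$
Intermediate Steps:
$G = 12$ ($G = \left(-6\right) \left(-2\right) = 12$)
$g{\left(p,X \right)} = - \frac{33}{7} - \frac{3 X}{7} - \frac{36 X p}{7}$ ($g{\left(p,X \right)} = \frac{3 \left(-11 - \left(12 p X + X\right)\right)}{7} = \frac{3 \left(-11 - \left(12 X p + X\right)\right)}{7} = \frac{3 \left(-11 - \left(X + 12 X p\right)\right)}{7} = \frac{3 \left(-11 - X - 12 X p\right)}{7} = - \frac{33}{7} - \frac{3 X}{7} - \frac{36 X p}{7}$)
$g{\left(5,8 \right)} + o{\left(-18 \right)} \left(-459\right) = \left(- \frac{33}{7} - \frac{24}{7} - \frac{288}{7} \cdot 5\right) - -8262 = \left(- \frac{33}{7} - \frac{24}{7} - \frac{1440}{7}\right) + 8262 = - \frac{1497}{7} + 8262 = \frac{56337}{7}$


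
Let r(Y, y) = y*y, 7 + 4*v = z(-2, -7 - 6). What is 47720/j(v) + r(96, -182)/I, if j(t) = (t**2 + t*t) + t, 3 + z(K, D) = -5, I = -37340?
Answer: 712422961/364065 ≈ 1956.9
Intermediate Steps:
z(K, D) = -8 (z(K, D) = -3 - 5 = -8)
v = -15/4 (v = -7/4 + (1/4)*(-8) = -7/4 - 2 = -15/4 ≈ -3.7500)
r(Y, y) = y**2
j(t) = t + 2*t**2 (j(t) = (t**2 + t**2) + t = 2*t**2 + t = t + 2*t**2)
47720/j(v) + r(96, -182)/I = 47720/((-15*(1 + 2*(-15/4))/4)) + (-182)**2/(-37340) = 47720/((-15*(1 - 15/2)/4)) + 33124*(-1/37340) = 47720/((-15/4*(-13/2))) - 8281/9335 = 47720/(195/8) - 8281/9335 = 47720*(8/195) - 8281/9335 = 76352/39 - 8281/9335 = 712422961/364065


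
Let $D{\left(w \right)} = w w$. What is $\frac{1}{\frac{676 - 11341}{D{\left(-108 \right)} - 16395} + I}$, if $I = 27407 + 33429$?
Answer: $\frac{1577}{95941927} \approx 1.6437 \cdot 10^{-5}$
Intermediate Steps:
$I = 60836$
$D{\left(w \right)} = w^{2}$
$\frac{1}{\frac{676 - 11341}{D{\left(-108 \right)} - 16395} + I} = \frac{1}{\frac{676 - 11341}{\left(-108\right)^{2} - 16395} + 60836} = \frac{1}{- \frac{10665}{11664 - 16395} + 60836} = \frac{1}{- \frac{10665}{-4731} + 60836} = \frac{1}{\left(-10665\right) \left(- \frac{1}{4731}\right) + 60836} = \frac{1}{\frac{3555}{1577} + 60836} = \frac{1}{\frac{95941927}{1577}} = \frac{1577}{95941927}$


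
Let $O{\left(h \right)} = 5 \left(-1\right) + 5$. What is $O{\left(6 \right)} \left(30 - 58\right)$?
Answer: $0$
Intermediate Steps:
$O{\left(h \right)} = 0$ ($O{\left(h \right)} = -5 + 5 = 0$)
$O{\left(6 \right)} \left(30 - 58\right) = 0 \left(30 - 58\right) = 0 \left(-28\right) = 0$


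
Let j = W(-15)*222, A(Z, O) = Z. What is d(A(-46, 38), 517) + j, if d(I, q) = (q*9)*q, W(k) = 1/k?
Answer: 12027931/5 ≈ 2.4056e+6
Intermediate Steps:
d(I, q) = 9*q**2 (d(I, q) = (9*q)*q = 9*q**2)
j = -74/5 (j = 222/(-15) = -1/15*222 = -74/5 ≈ -14.800)
d(A(-46, 38), 517) + j = 9*517**2 - 74/5 = 9*267289 - 74/5 = 2405601 - 74/5 = 12027931/5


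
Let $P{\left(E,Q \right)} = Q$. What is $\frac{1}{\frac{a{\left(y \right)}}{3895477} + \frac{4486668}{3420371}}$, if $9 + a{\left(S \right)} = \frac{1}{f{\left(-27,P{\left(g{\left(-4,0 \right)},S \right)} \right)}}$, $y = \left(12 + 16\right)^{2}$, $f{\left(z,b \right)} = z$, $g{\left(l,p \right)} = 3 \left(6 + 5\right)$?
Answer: $\frac{359747367173109}{471897389446648} \approx 0.76234$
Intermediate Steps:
$g{\left(l,p \right)} = 33$ ($g{\left(l,p \right)} = 3 \cdot 11 = 33$)
$y = 784$ ($y = 28^{2} = 784$)
$a{\left(S \right)} = - \frac{244}{27}$ ($a{\left(S \right)} = -9 + \frac{1}{-27} = -9 - \frac{1}{27} = - \frac{244}{27}$)
$\frac{1}{\frac{a{\left(y \right)}}{3895477} + \frac{4486668}{3420371}} = \frac{1}{- \frac{244}{27 \cdot 3895477} + \frac{4486668}{3420371}} = \frac{1}{\left(- \frac{244}{27}\right) \frac{1}{3895477} + 4486668 \cdot \frac{1}{3420371}} = \frac{1}{- \frac{244}{105177879} + \frac{4486668}{3420371}} = \frac{1}{\frac{471897389446648}{359747367173109}} = \frac{359747367173109}{471897389446648}$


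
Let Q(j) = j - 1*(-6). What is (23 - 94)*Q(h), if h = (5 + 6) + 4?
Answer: -1491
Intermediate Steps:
h = 15 (h = 11 + 4 = 15)
Q(j) = 6 + j (Q(j) = j + 6 = 6 + j)
(23 - 94)*Q(h) = (23 - 94)*(6 + 15) = -71*21 = -1491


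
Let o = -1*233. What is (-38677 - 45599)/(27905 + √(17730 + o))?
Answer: -195976815/64889294 + 7023*√17497/64889294 ≈ -3.0059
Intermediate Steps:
o = -233
(-38677 - 45599)/(27905 + √(17730 + o)) = (-38677 - 45599)/(27905 + √(17730 - 233)) = -84276/(27905 + √17497)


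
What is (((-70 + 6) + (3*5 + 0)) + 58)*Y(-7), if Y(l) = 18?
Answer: 162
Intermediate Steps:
(((-70 + 6) + (3*5 + 0)) + 58)*Y(-7) = (((-70 + 6) + (3*5 + 0)) + 58)*18 = ((-64 + (15 + 0)) + 58)*18 = ((-64 + 15) + 58)*18 = (-49 + 58)*18 = 9*18 = 162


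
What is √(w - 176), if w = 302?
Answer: 3*√14 ≈ 11.225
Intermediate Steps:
√(w - 176) = √(302 - 176) = √126 = 3*√14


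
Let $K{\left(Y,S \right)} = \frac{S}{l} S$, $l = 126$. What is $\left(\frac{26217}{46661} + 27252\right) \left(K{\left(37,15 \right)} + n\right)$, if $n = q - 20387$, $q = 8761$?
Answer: $- \frac{206944085710071}{653254} \approx -3.1679 \cdot 10^{8}$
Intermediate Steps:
$n = -11626$ ($n = 8761 - 20387 = -11626$)
$K{\left(Y,S \right)} = \frac{S^{2}}{126}$ ($K{\left(Y,S \right)} = \frac{S}{126} S = \frac{S^{2}}{126}$)
$\left(\frac{26217}{46661} + 27252\right) \left(K{\left(37,15 \right)} + n\right) = \left(\frac{26217}{46661} + 27252\right) \left(\frac{15^{2}}{126} - 11626\right) = \left(26217 \cdot \frac{1}{46661} + 27252\right) \left(\frac{1}{126} \cdot 225 - 11626\right) = \left(\frac{26217}{46661} + 27252\right) \left(\frac{25}{14} - 11626\right) = \frac{1271631789}{46661} \left(- \frac{162739}{14}\right) = - \frac{206944085710071}{653254}$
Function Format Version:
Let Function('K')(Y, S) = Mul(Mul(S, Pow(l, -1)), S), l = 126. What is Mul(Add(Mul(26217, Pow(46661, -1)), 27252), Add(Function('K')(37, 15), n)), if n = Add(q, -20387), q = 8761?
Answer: Rational(-206944085710071, 653254) ≈ -3.1679e+8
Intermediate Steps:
n = -11626 (n = Add(8761, -20387) = -11626)
Function('K')(Y, S) = Mul(Rational(1, 126), Pow(S, 2)) (Function('K')(Y, S) = Mul(Mul(S, Pow(126, -1)), S) = Mul(Mul(S, Rational(1, 126)), S) = Mul(Mul(Rational(1, 126), S), S) = Mul(Rational(1, 126), Pow(S, 2)))
Mul(Add(Mul(26217, Pow(46661, -1)), 27252), Add(Function('K')(37, 15), n)) = Mul(Add(Mul(26217, Pow(46661, -1)), 27252), Add(Mul(Rational(1, 126), Pow(15, 2)), -11626)) = Mul(Add(Mul(26217, Rational(1, 46661)), 27252), Add(Mul(Rational(1, 126), 225), -11626)) = Mul(Add(Rational(26217, 46661), 27252), Add(Rational(25, 14), -11626)) = Mul(Rational(1271631789, 46661), Rational(-162739, 14)) = Rational(-206944085710071, 653254)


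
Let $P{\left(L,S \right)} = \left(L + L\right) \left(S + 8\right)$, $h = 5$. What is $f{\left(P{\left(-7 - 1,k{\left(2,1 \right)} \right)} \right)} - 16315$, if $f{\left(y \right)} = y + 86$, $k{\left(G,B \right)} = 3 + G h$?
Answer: $-16565$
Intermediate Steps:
$k{\left(G,B \right)} = 3 + 5 G$ ($k{\left(G,B \right)} = 3 + G 5 = 3 + 5 G$)
$P{\left(L,S \right)} = 2 L \left(8 + S\right)$
$f{\left(y \right)} = 86 + y$
$f{\left(P{\left(-7 - 1,k{\left(2,1 \right)} \right)} \right)} - 16315 = \left(86 + 2 \left(-7 - 1\right) \left(8 + \left(3 + 5 \cdot 2\right)\right)\right) - 16315 = \left(86 + 2 \left(-8\right) \left(8 + \left(3 + 10\right)\right)\right) - 16315 = \left(86 + 2 \left(-8\right) \left(8 + 13\right)\right) - 16315 = \left(86 + 2 \left(-8\right) 21\right) - 16315 = \left(86 - 336\right) - 16315 = -250 - 16315 = -16565$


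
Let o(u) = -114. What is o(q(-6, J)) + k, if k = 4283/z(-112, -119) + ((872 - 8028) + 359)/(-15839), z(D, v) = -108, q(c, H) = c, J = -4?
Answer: -262114129/1710612 ≈ -153.23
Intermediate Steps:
k = -67104361/1710612 (k = 4283/(-108) + ((872 - 8028) + 359)/(-15839) = 4283*(-1/108) + (-7156 + 359)*(-1/15839) = -4283/108 - 6797*(-1/15839) = -4283/108 + 6797/15839 = -67104361/1710612 ≈ -39.228)
o(q(-6, J)) + k = -114 - 67104361/1710612 = -262114129/1710612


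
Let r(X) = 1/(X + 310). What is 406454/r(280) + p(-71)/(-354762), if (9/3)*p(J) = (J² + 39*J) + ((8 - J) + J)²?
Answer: 127612074042812/532143 ≈ 2.3981e+8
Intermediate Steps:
r(X) = 1/(310 + X)
p(J) = 64/3 + 13*J + J²/3 (p(J) = ((J² + 39*J) + ((8 - J) + J)²)/3 = ((J² + 39*J) + 8²)/3 = ((J² + 39*J) + 64)/3 = (64 + J² + 39*J)/3 = 64/3 + 13*J + J²/3)
406454/r(280) + p(-71)/(-354762) = 406454/(1/(310 + 280)) + (64/3 + 13*(-71) + (⅓)*(-71)²)/(-354762) = 406454/(1/590) + (64/3 - 923 + (⅓)*5041)*(-1/354762) = 406454/(1/590) + (64/3 - 923 + 5041/3)*(-1/354762) = 406454*590 + (2336/3)*(-1/354762) = 239807860 - 1168/532143 = 127612074042812/532143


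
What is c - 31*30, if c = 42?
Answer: -888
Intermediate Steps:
c - 31*30 = 42 - 31*30 = 42 - 930 = -888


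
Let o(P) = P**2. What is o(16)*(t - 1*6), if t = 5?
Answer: -256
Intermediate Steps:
o(16)*(t - 1*6) = 16**2*(5 - 1*6) = 256*(5 - 6) = 256*(-1) = -256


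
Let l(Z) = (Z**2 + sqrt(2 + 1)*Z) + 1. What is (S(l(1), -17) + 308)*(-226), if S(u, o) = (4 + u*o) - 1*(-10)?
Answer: -65088 + 3842*sqrt(3) ≈ -58433.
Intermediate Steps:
l(Z) = 1 + Z**2 + Z*sqrt(3) (l(Z) = (Z**2 + sqrt(3)*Z) + 1 = (Z**2 + Z*sqrt(3)) + 1 = 1 + Z**2 + Z*sqrt(3))
S(u, o) = 14 + o*u (S(u, o) = (4 + o*u) + 10 = 14 + o*u)
(S(l(1), -17) + 308)*(-226) = ((14 - 17*(1 + 1**2 + 1*sqrt(3))) + 308)*(-226) = ((14 - 17*(1 + 1 + sqrt(3))) + 308)*(-226) = ((14 - 17*(2 + sqrt(3))) + 308)*(-226) = ((14 + (-34 - 17*sqrt(3))) + 308)*(-226) = ((-20 - 17*sqrt(3)) + 308)*(-226) = (288 - 17*sqrt(3))*(-226) = -65088 + 3842*sqrt(3)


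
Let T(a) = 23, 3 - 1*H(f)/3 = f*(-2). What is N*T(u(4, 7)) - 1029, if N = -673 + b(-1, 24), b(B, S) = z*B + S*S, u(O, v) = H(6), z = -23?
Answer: -2731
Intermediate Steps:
H(f) = 9 + 6*f (H(f) = 9 - 3*f*(-2) = 9 - (-6)*f = 9 + 6*f)
u(O, v) = 45 (u(O, v) = 9 + 6*6 = 9 + 36 = 45)
b(B, S) = S**2 - 23*B (b(B, S) = -23*B + S*S = -23*B + S**2 = S**2 - 23*B)
N = -74 (N = -673 + (24**2 - 23*(-1)) = -673 + (576 + 23) = -673 + 599 = -74)
N*T(u(4, 7)) - 1029 = -74*23 - 1029 = -1702 - 1029 = -2731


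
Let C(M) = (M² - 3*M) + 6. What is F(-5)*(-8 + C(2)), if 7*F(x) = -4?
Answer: 16/7 ≈ 2.2857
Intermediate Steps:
F(x) = -4/7 (F(x) = (⅐)*(-4) = -4/7)
C(M) = 6 + M² - 3*M
F(-5)*(-8 + C(2)) = -4*(-8 + (6 + 2² - 3*2))/7 = -4*(-8 + (6 + 4 - 6))/7 = -4*(-8 + 4)/7 = -4/7*(-4) = 16/7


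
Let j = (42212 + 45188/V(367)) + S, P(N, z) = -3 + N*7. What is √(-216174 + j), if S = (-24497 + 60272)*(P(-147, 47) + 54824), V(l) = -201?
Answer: 5*√3109640104290/201 ≈ 43866.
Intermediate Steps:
P(N, z) = -3 + 7*N
S = 1924408800 (S = (-24497 + 60272)*((-3 + 7*(-147)) + 54824) = 35775*((-3 - 1029) + 54824) = 35775*(-1032 + 54824) = 35775*53792 = 1924408800)
j = 386814608224/201 (j = (42212 + 45188/(-201)) + 1924408800 = (42212 + 45188*(-1/201)) + 1924408800 = (42212 - 45188/201) + 1924408800 = 8439424/201 + 1924408800 = 386814608224/201 ≈ 1.9245e+9)
√(-216174 + j) = √(-216174 + 386814608224/201) = √(386771157250/201) = 5*√3109640104290/201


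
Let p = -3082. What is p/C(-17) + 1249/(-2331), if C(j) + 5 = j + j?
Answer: 2378477/30303 ≈ 78.490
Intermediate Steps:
C(j) = -5 + 2*j (C(j) = -5 + (j + j) = -5 + 2*j)
p/C(-17) + 1249/(-2331) = -3082/(-5 + 2*(-17)) + 1249/(-2331) = -3082/(-5 - 34) + 1249*(-1/2331) = -3082/(-39) - 1249/2331 = -3082*(-1/39) - 1249/2331 = 3082/39 - 1249/2331 = 2378477/30303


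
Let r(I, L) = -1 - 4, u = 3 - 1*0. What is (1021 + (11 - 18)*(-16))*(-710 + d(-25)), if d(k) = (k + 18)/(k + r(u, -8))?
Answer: -24124969/30 ≈ -8.0417e+5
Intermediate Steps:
u = 3 (u = 3 + 0 = 3)
r(I, L) = -5
d(k) = (18 + k)/(-5 + k) (d(k) = (k + 18)/(k - 5) = (18 + k)/(-5 + k))
(1021 + (11 - 18)*(-16))*(-710 + d(-25)) = (1021 + (11 - 18)*(-16))*(-710 + (18 - 25)/(-5 - 25)) = (1021 - 7*(-16))*(-710 - 7/(-30)) = (1021 + 112)*(-710 - 1/30*(-7)) = 1133*(-710 + 7/30) = 1133*(-21293/30) = -24124969/30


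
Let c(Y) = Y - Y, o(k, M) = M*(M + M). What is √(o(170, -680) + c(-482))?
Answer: 680*√2 ≈ 961.67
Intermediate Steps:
o(k, M) = 2*M² (o(k, M) = M*(2*M) = 2*M²)
c(Y) = 0
√(o(170, -680) + c(-482)) = √(2*(-680)² + 0) = √(2*462400 + 0) = √(924800 + 0) = √924800 = 680*√2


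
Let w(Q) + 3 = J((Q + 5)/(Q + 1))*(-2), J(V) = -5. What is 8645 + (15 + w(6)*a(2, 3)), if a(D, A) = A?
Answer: 8681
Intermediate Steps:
w(Q) = 7 (w(Q) = -3 - 5*(-2) = -3 + 10 = 7)
8645 + (15 + w(6)*a(2, 3)) = 8645 + (15 + 7*3) = 8645 + (15 + 21) = 8645 + 36 = 8681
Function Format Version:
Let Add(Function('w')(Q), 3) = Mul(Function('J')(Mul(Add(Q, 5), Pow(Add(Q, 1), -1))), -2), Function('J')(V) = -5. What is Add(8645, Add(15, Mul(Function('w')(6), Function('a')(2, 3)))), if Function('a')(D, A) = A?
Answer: 8681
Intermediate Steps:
Function('w')(Q) = 7 (Function('w')(Q) = Add(-3, Mul(-5, -2)) = Add(-3, 10) = 7)
Add(8645, Add(15, Mul(Function('w')(6), Function('a')(2, 3)))) = Add(8645, Add(15, Mul(7, 3))) = Add(8645, Add(15, 21)) = Add(8645, 36) = 8681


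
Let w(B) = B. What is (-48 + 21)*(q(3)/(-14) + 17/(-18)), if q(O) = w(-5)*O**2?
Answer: -429/7 ≈ -61.286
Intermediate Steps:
q(O) = -5*O**2
(-48 + 21)*(q(3)/(-14) + 17/(-18)) = (-48 + 21)*(-5*3**2/(-14) + 17/(-18)) = -27*(-5*9*(-1/14) + 17*(-1/18)) = -27*(-45*(-1/14) - 17/18) = -27*(45/14 - 17/18) = -27*143/63 = -429/7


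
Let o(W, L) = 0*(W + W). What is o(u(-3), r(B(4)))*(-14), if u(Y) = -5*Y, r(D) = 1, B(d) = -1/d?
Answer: 0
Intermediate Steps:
o(W, L) = 0 (o(W, L) = 0*(2*W) = 0)
o(u(-3), r(B(4)))*(-14) = 0*(-14) = 0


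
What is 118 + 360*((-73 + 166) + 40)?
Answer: 47998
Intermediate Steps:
118 + 360*((-73 + 166) + 40) = 118 + 360*(93 + 40) = 118 + 360*133 = 118 + 47880 = 47998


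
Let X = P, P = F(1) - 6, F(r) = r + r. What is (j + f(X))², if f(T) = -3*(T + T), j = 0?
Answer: 576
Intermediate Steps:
F(r) = 2*r
P = -4 (P = 2*1 - 6 = 2 - 6 = -4)
X = -4
f(T) = -6*T
(j + f(X))² = (0 - 6*(-4))² = (0 + 24)² = 24² = 576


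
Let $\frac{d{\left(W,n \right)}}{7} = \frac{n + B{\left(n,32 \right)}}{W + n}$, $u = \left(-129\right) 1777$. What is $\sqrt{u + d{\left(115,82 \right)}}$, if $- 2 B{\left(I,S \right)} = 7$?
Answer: $\frac{i \sqrt{35584780982}}{394} \approx 478.78 i$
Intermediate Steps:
$u = -229233$
$B{\left(I,S \right)} = - \frac{7}{2}$ ($B{\left(I,S \right)} = \left(- \frac{1}{2}\right) 7 = - \frac{7}{2}$)
$d{\left(W,n \right)} = \frac{7 \left(- \frac{7}{2} + n\right)}{W + n}$ ($d{\left(W,n \right)} = 7 \frac{n - \frac{7}{2}}{W + n} = 7 \frac{- \frac{7}{2} + n}{W + n} = \frac{7 \left(- \frac{7}{2} + n\right)}{W + n}$)
$\sqrt{u + d{\left(115,82 \right)}} = \sqrt{-229233 + \frac{- \frac{49}{2} + 7 \cdot 82}{115 + 82}} = \sqrt{-229233 + \frac{- \frac{49}{2} + 574}{197}} = \sqrt{-229233 + \frac{1}{197} \cdot \frac{1099}{2}} = \sqrt{-229233 + \frac{1099}{394}} = \sqrt{- \frac{90316703}{394}} = \frac{i \sqrt{35584780982}}{394}$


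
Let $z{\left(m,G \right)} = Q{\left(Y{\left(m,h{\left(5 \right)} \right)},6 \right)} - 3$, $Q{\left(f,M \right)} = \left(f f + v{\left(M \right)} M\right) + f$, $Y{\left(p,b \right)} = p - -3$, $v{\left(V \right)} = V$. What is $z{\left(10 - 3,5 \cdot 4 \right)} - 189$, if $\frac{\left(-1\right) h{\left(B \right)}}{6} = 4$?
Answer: $-46$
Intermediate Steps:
$h{\left(B \right)} = -24$ ($h{\left(B \right)} = \left(-6\right) 4 = -24$)
$Y{\left(p,b \right)} = 3 + p$ ($Y{\left(p,b \right)} = p + 3 = 3 + p$)
$Q{\left(f,M \right)} = f + M^{2} + f^{2}$ ($Q{\left(f,M \right)} = \left(f f + M M\right) + f = \left(f^{2} + M^{2}\right) + f = \left(M^{2} + f^{2}\right) + f = f + M^{2} + f^{2}$)
$z{\left(m,G \right)} = 36 + m + \left(3 + m\right)^{2}$ ($z{\left(m,G \right)} = \left(\left(3 + m\right) + 6^{2} + \left(3 + m\right)^{2}\right) - 3 = \left(\left(3 + m\right) + 36 + \left(3 + m\right)^{2}\right) - 3 = \left(39 + m + \left(3 + m\right)^{2}\right) - 3 = 36 + m + \left(3 + m\right)^{2}$)
$z{\left(10 - 3,5 \cdot 4 \right)} - 189 = \left(36 + \left(10 - 3\right) + \left(3 + \left(10 - 3\right)\right)^{2}\right) - 189 = \left(36 + 7 + \left(3 + 7\right)^{2}\right) - 189 = \left(36 + 7 + 10^{2}\right) - 189 = \left(36 + 7 + 100\right) - 189 = 143 - 189 = -46$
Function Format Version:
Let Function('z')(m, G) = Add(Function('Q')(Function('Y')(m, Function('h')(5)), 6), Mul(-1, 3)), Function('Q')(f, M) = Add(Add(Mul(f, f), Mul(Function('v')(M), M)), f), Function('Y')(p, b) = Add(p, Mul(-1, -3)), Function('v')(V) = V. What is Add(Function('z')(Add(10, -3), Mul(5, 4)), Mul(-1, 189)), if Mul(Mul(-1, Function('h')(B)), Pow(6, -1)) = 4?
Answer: -46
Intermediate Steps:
Function('h')(B) = -24 (Function('h')(B) = Mul(-6, 4) = -24)
Function('Y')(p, b) = Add(3, p) (Function('Y')(p, b) = Add(p, 3) = Add(3, p))
Function('Q')(f, M) = Add(f, Pow(M, 2), Pow(f, 2)) (Function('Q')(f, M) = Add(Add(Mul(f, f), Mul(M, M)), f) = Add(Add(Pow(f, 2), Pow(M, 2)), f) = Add(Add(Pow(M, 2), Pow(f, 2)), f) = Add(f, Pow(M, 2), Pow(f, 2)))
Function('z')(m, G) = Add(36, m, Pow(Add(3, m), 2)) (Function('z')(m, G) = Add(Add(Add(3, m), Pow(6, 2), Pow(Add(3, m), 2)), Mul(-1, 3)) = Add(Add(Add(3, m), 36, Pow(Add(3, m), 2)), -3) = Add(Add(39, m, Pow(Add(3, m), 2)), -3) = Add(36, m, Pow(Add(3, m), 2)))
Add(Function('z')(Add(10, -3), Mul(5, 4)), Mul(-1, 189)) = Add(Add(36, Add(10, -3), Pow(Add(3, Add(10, -3)), 2)), Mul(-1, 189)) = Add(Add(36, 7, Pow(Add(3, 7), 2)), -189) = Add(Add(36, 7, Pow(10, 2)), -189) = Add(Add(36, 7, 100), -189) = Add(143, -189) = -46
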